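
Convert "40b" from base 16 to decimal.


Input: "40b" in base 16
Positional expansion:
  Digit '4' (value 4) x 16^2 = 1024
  Digit '0' (value 0) x 16^1 = 0
  Digit 'b' (value 11) x 16^0 = 11
Sum = 1035

1035


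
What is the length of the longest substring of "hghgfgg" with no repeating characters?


Input: "hghgfgg"
Sliding window (track last position of each char):
  Position 0 ('h'): window [0,0] length 1 -- new best
  Position 1 ('g'): window [0,1] length 2 -- new best
  Position 2 ('h'): repeat (last at 0), move window start to 1
  Position 2 ('h'): window [1,2] length 2
  Position 3 ('g'): repeat (last at 1), move window start to 2
  Position 3 ('g'): window [2,3] length 2
  Position 4 ('f'): window [2,4] length 3 -- new best
  Position 5 ('g'): repeat (last at 3), move window start to 4
  Position 5 ('g'): window [4,5] length 2
  Position 6 ('g'): repeat (last at 5), move window start to 6
  Position 6 ('g'): window [6,6] length 1
Longest substring with no repeats: "hgf" with length 3

3


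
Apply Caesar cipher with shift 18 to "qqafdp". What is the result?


Caesar cipher: shift "qqafdp" by 18
  'q' (pos 16) + 18 = pos 8 = 'i'
  'q' (pos 16) + 18 = pos 8 = 'i'
  'a' (pos 0) + 18 = pos 18 = 's'
  'f' (pos 5) + 18 = pos 23 = 'x'
  'd' (pos 3) + 18 = pos 21 = 'v'
  'p' (pos 15) + 18 = pos 7 = 'h'
Result: iisxvh

iisxvh


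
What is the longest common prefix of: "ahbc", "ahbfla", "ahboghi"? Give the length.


Words: ahbc, ahbfla, ahboghi
  Position 0: all 'a' => match
  Position 1: all 'h' => match
  Position 2: all 'b' => match
  Position 3: ('c', 'f', 'o') => mismatch, stop
LCP = "ahb" (length 3)

3


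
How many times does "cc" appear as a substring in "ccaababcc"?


Searching for "cc" in "ccaababcc"
Scanning each position:
  Position 0: "cc" => MATCH
  Position 1: "ca" => no
  Position 2: "aa" => no
  Position 3: "ab" => no
  Position 4: "ba" => no
  Position 5: "ab" => no
  Position 6: "bc" => no
  Position 7: "cc" => MATCH
Total occurrences: 2

2


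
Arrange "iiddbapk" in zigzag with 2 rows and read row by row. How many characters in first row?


Zigzag "iiddbapk" into 2 rows:
Placing characters:
  'i' => row 0
  'i' => row 1
  'd' => row 0
  'd' => row 1
  'b' => row 0
  'a' => row 1
  'p' => row 0
  'k' => row 1
Rows:
  Row 0: "idbp"
  Row 1: "idak"
First row length: 4

4


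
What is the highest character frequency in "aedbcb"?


Input: aedbcb
Character counts:
  'a': 1
  'b': 2
  'c': 1
  'd': 1
  'e': 1
Maximum frequency: 2

2


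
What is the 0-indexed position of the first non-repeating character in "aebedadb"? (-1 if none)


Input: aebedadb
Character frequencies:
  'a': 2
  'b': 2
  'd': 2
  'e': 2
Scanning left to right for freq == 1:
  Position 0 ('a'): freq=2, skip
  Position 1 ('e'): freq=2, skip
  Position 2 ('b'): freq=2, skip
  Position 3 ('e'): freq=2, skip
  Position 4 ('d'): freq=2, skip
  Position 5 ('a'): freq=2, skip
  Position 6 ('d'): freq=2, skip
  Position 7 ('b'): freq=2, skip
  No unique character found => answer = -1

-1


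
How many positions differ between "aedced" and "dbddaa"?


Comparing "aedced" and "dbddaa" position by position:
  Position 0: 'a' vs 'd' => DIFFER
  Position 1: 'e' vs 'b' => DIFFER
  Position 2: 'd' vs 'd' => same
  Position 3: 'c' vs 'd' => DIFFER
  Position 4: 'e' vs 'a' => DIFFER
  Position 5: 'd' vs 'a' => DIFFER
Positions that differ: 5

5


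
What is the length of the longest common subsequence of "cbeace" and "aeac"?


LCS of "cbeace" and "aeac"
DP table:
           a    e    a    c
      0    0    0    0    0
  c   0    0    0    0    1
  b   0    0    0    0    1
  e   0    0    1    1    1
  a   0    1    1    2    2
  c   0    1    1    2    3
  e   0    1    2    2    3
LCS length = dp[6][4] = 3

3


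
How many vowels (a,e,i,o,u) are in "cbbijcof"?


Input: cbbijcof
Checking each character:
  'c' at position 0: consonant
  'b' at position 1: consonant
  'b' at position 2: consonant
  'i' at position 3: vowel (running total: 1)
  'j' at position 4: consonant
  'c' at position 5: consonant
  'o' at position 6: vowel (running total: 2)
  'f' at position 7: consonant
Total vowels: 2

2


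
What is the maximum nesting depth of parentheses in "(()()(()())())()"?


Input: "(()()(()())())()"
Tracking depth:
  Position 0 '(': depth becomes 1
  Position 1 '(': depth becomes 2
  Position 2 ')': depth becomes 1
  Position 3 '(': depth becomes 2
  Position 4 ')': depth becomes 1
  Position 5 '(': depth becomes 2
  Position 6 '(': depth becomes 3
  Position 7 ')': depth becomes 2
  Position 8 '(': depth becomes 3
  Position 9 ')': depth becomes 2
  Position 10 ')': depth becomes 1
  Position 11 '(': depth becomes 2
  Position 12 ')': depth becomes 1
  Position 13 ')': depth becomes 0
  Position 14 '(': depth becomes 1
  Position 15 ')': depth becomes 0
Maximum depth reached: 3

3


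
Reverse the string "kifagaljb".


Input: kifagaljb
Reading characters right to left:
  Position 8: 'b'
  Position 7: 'j'
  Position 6: 'l'
  Position 5: 'a'
  Position 4: 'g'
  Position 3: 'a'
  Position 2: 'f'
  Position 1: 'i'
  Position 0: 'k'
Reversed: bjlagafik

bjlagafik


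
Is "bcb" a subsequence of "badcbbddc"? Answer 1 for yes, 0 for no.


Check if "bcb" is a subsequence of "badcbbddc"
Greedy scan:
  Position 0 ('b'): matches sub[0] = 'b'
  Position 1 ('a'): no match needed
  Position 2 ('d'): no match needed
  Position 3 ('c'): matches sub[1] = 'c'
  Position 4 ('b'): matches sub[2] = 'b'
  Position 5 ('b'): no match needed
  Position 6 ('d'): no match needed
  Position 7 ('d'): no match needed
  Position 8 ('c'): no match needed
All 3 characters matched => is a subsequence

1


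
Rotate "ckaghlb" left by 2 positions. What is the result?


Input: "ckaghlb", rotate left by 2
First 2 characters: "ck"
Remaining characters: "aghlb"
Concatenate remaining + first: "aghlb" + "ck" = "aghlbck"

aghlbck


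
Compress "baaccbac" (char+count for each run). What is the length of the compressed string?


Input: baaccbac
Runs:
  'b' x 1 => "b1"
  'a' x 2 => "a2"
  'c' x 2 => "c2"
  'b' x 1 => "b1"
  'a' x 1 => "a1"
  'c' x 1 => "c1"
Compressed: "b1a2c2b1a1c1"
Compressed length: 12

12


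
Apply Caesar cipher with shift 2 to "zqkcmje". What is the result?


Caesar cipher: shift "zqkcmje" by 2
  'z' (pos 25) + 2 = pos 1 = 'b'
  'q' (pos 16) + 2 = pos 18 = 's'
  'k' (pos 10) + 2 = pos 12 = 'm'
  'c' (pos 2) + 2 = pos 4 = 'e'
  'm' (pos 12) + 2 = pos 14 = 'o'
  'j' (pos 9) + 2 = pos 11 = 'l'
  'e' (pos 4) + 2 = pos 6 = 'g'
Result: bsmeolg

bsmeolg


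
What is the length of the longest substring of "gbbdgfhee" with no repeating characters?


Input: "gbbdgfhee"
Sliding window (track last position of each char):
  Position 0 ('g'): window [0,0] length 1 -- new best
  Position 1 ('b'): window [0,1] length 2 -- new best
  Position 2 ('b'): repeat (last at 1), move window start to 2
  Position 2 ('b'): window [2,2] length 1
  Position 3 ('d'): window [2,3] length 2
  Position 4 ('g'): window [2,4] length 3 -- new best
  Position 5 ('f'): window [2,5] length 4 -- new best
  Position 6 ('h'): window [2,6] length 5 -- new best
  Position 7 ('e'): window [2,7] length 6 -- new best
  Position 8 ('e'): repeat (last at 7), move window start to 8
  Position 8 ('e'): window [8,8] length 1
Longest substring with no repeats: "bdgfhe" with length 6

6


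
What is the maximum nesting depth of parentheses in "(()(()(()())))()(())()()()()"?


Input: "(()(()(()())))()(())()()()()"
Tracking depth:
  Position 0 '(': depth becomes 1
  Position 1 '(': depth becomes 2
  Position 2 ')': depth becomes 1
  Position 3 '(': depth becomes 2
  Position 4 '(': depth becomes 3
  Position 5 ')': depth becomes 2
  Position 6 '(': depth becomes 3
  Position 7 '(': depth becomes 4
  Position 8 ')': depth becomes 3
  Position 9 '(': depth becomes 4
  Position 10 ')': depth becomes 3
  Position 11 ')': depth becomes 2
  Position 12 ')': depth becomes 1
  Position 13 ')': depth becomes 0
  Position 14 '(': depth becomes 1
  Position 15 ')': depth becomes 0
  Position 16 '(': depth becomes 1
  Position 17 '(': depth becomes 2
  Position 18 ')': depth becomes 1
  Position 19 ')': depth becomes 0
  Position 20 '(': depth becomes 1
  Position 21 ')': depth becomes 0
  Position 22 '(': depth becomes 1
  Position 23 ')': depth becomes 0
  Position 24 '(': depth becomes 1
  Position 25 ')': depth becomes 0
  Position 26 '(': depth becomes 1
  Position 27 ')': depth becomes 0
Maximum depth reached: 4

4


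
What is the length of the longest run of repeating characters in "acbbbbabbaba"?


Input: "acbbbbabbaba"
Scanning for longest run:
  Position 1 ('c'): new char, reset run to 1
  Position 2 ('b'): new char, reset run to 1
  Position 3 ('b'): continues run of 'b', length=2
  Position 4 ('b'): continues run of 'b', length=3
  Position 5 ('b'): continues run of 'b', length=4
  Position 6 ('a'): new char, reset run to 1
  Position 7 ('b'): new char, reset run to 1
  Position 8 ('b'): continues run of 'b', length=2
  Position 9 ('a'): new char, reset run to 1
  Position 10 ('b'): new char, reset run to 1
  Position 11 ('a'): new char, reset run to 1
Longest run: 'b' with length 4

4


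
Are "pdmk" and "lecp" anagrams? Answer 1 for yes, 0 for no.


Strings: "pdmk", "lecp"
Sorted first:  dkmp
Sorted second: celp
Differ at position 0: 'd' vs 'c' => not anagrams

0


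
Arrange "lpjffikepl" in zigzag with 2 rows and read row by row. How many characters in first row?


Zigzag "lpjffikepl" into 2 rows:
Placing characters:
  'l' => row 0
  'p' => row 1
  'j' => row 0
  'f' => row 1
  'f' => row 0
  'i' => row 1
  'k' => row 0
  'e' => row 1
  'p' => row 0
  'l' => row 1
Rows:
  Row 0: "ljfkp"
  Row 1: "pfiel"
First row length: 5

5


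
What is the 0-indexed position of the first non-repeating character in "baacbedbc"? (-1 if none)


Input: baacbedbc
Character frequencies:
  'a': 2
  'b': 3
  'c': 2
  'd': 1
  'e': 1
Scanning left to right for freq == 1:
  Position 0 ('b'): freq=3, skip
  Position 1 ('a'): freq=2, skip
  Position 2 ('a'): freq=2, skip
  Position 3 ('c'): freq=2, skip
  Position 4 ('b'): freq=3, skip
  Position 5 ('e'): unique! => answer = 5

5


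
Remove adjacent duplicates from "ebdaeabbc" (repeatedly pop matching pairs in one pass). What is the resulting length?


Input: ebdaeabbc
Stack-based adjacent duplicate removal:
  Read 'e': push. Stack: e
  Read 'b': push. Stack: eb
  Read 'd': push. Stack: ebd
  Read 'a': push. Stack: ebda
  Read 'e': push. Stack: ebdae
  Read 'a': push. Stack: ebdaea
  Read 'b': push. Stack: ebdaeab
  Read 'b': matches stack top 'b' => pop. Stack: ebdaea
  Read 'c': push. Stack: ebdaeac
Final stack: "ebdaeac" (length 7)

7


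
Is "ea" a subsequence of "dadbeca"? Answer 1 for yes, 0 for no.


Check if "ea" is a subsequence of "dadbeca"
Greedy scan:
  Position 0 ('d'): no match needed
  Position 1 ('a'): no match needed
  Position 2 ('d'): no match needed
  Position 3 ('b'): no match needed
  Position 4 ('e'): matches sub[0] = 'e'
  Position 5 ('c'): no match needed
  Position 6 ('a'): matches sub[1] = 'a'
All 2 characters matched => is a subsequence

1


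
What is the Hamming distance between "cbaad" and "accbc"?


Comparing "cbaad" and "accbc" position by position:
  Position 0: 'c' vs 'a' => differ
  Position 1: 'b' vs 'c' => differ
  Position 2: 'a' vs 'c' => differ
  Position 3: 'a' vs 'b' => differ
  Position 4: 'd' vs 'c' => differ
Total differences (Hamming distance): 5

5


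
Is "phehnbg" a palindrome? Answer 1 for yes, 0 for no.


Input: phehnbg
Reversed: gbnhehp
  Compare pos 0 ('p') with pos 6 ('g'): MISMATCH
  Compare pos 1 ('h') with pos 5 ('b'): MISMATCH
  Compare pos 2 ('e') with pos 4 ('n'): MISMATCH
Result: not a palindrome

0


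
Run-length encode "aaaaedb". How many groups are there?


Input: aaaaedb
Scanning for consecutive runs:
  Group 1: 'a' x 4 (positions 0-3)
  Group 2: 'e' x 1 (positions 4-4)
  Group 3: 'd' x 1 (positions 5-5)
  Group 4: 'b' x 1 (positions 6-6)
Total groups: 4

4


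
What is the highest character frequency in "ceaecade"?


Input: ceaecade
Character counts:
  'a': 2
  'c': 2
  'd': 1
  'e': 3
Maximum frequency: 3

3


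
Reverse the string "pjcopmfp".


Input: pjcopmfp
Reading characters right to left:
  Position 7: 'p'
  Position 6: 'f'
  Position 5: 'm'
  Position 4: 'p'
  Position 3: 'o'
  Position 2: 'c'
  Position 1: 'j'
  Position 0: 'p'
Reversed: pfmpocjp

pfmpocjp


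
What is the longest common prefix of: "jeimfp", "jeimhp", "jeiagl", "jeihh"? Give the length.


Words: jeimfp, jeimhp, jeiagl, jeihh
  Position 0: all 'j' => match
  Position 1: all 'e' => match
  Position 2: all 'i' => match
  Position 3: ('m', 'm', 'a', 'h') => mismatch, stop
LCP = "jei" (length 3)

3


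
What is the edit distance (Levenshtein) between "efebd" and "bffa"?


Computing edit distance: "efebd" -> "bffa"
DP table:
           b    f    f    a
      0    1    2    3    4
  e   1    1    2    3    4
  f   2    2    1    2    3
  e   3    3    2    2    3
  b   4    3    3    3    3
  d   5    4    4    4    4
Edit distance = dp[5][4] = 4

4


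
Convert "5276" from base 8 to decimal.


Input: "5276" in base 8
Positional expansion:
  Digit '5' (value 5) x 8^3 = 2560
  Digit '2' (value 2) x 8^2 = 128
  Digit '7' (value 7) x 8^1 = 56
  Digit '6' (value 6) x 8^0 = 6
Sum = 2750

2750


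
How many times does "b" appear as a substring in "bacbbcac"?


Searching for "b" in "bacbbcac"
Scanning each position:
  Position 0: "b" => MATCH
  Position 1: "a" => no
  Position 2: "c" => no
  Position 3: "b" => MATCH
  Position 4: "b" => MATCH
  Position 5: "c" => no
  Position 6: "a" => no
  Position 7: "c" => no
Total occurrences: 3

3


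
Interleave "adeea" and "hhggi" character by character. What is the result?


Interleaving "adeea" and "hhggi":
  Position 0: 'a' from first, 'h' from second => "ah"
  Position 1: 'd' from first, 'h' from second => "dh"
  Position 2: 'e' from first, 'g' from second => "eg"
  Position 3: 'e' from first, 'g' from second => "eg"
  Position 4: 'a' from first, 'i' from second => "ai"
Result: ahdhegegai

ahdhegegai


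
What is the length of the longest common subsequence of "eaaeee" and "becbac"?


LCS of "eaaeee" and "becbac"
DP table:
           b    e    c    b    a    c
      0    0    0    0    0    0    0
  e   0    0    1    1    1    1    1
  a   0    0    1    1    1    2    2
  a   0    0    1    1    1    2    2
  e   0    0    1    1    1    2    2
  e   0    0    1    1    1    2    2
  e   0    0    1    1    1    2    2
LCS length = dp[6][6] = 2

2


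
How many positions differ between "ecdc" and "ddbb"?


Comparing "ecdc" and "ddbb" position by position:
  Position 0: 'e' vs 'd' => DIFFER
  Position 1: 'c' vs 'd' => DIFFER
  Position 2: 'd' vs 'b' => DIFFER
  Position 3: 'c' vs 'b' => DIFFER
Positions that differ: 4

4


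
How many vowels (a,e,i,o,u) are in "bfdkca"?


Input: bfdkca
Checking each character:
  'b' at position 0: consonant
  'f' at position 1: consonant
  'd' at position 2: consonant
  'k' at position 3: consonant
  'c' at position 4: consonant
  'a' at position 5: vowel (running total: 1)
Total vowels: 1

1


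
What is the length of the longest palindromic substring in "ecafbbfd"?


Input: "ecafbbfd"
Checking substrings for palindromes:
  [3:7] "fbbf" (len 4) => palindrome
  [4:6] "bb" (len 2) => palindrome
Longest palindromic substring: "fbbf" with length 4

4


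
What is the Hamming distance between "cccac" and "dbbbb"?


Comparing "cccac" and "dbbbb" position by position:
  Position 0: 'c' vs 'd' => differ
  Position 1: 'c' vs 'b' => differ
  Position 2: 'c' vs 'b' => differ
  Position 3: 'a' vs 'b' => differ
  Position 4: 'c' vs 'b' => differ
Total differences (Hamming distance): 5

5


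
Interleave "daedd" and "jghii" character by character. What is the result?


Interleaving "daedd" and "jghii":
  Position 0: 'd' from first, 'j' from second => "dj"
  Position 1: 'a' from first, 'g' from second => "ag"
  Position 2: 'e' from first, 'h' from second => "eh"
  Position 3: 'd' from first, 'i' from second => "di"
  Position 4: 'd' from first, 'i' from second => "di"
Result: djagehdidi

djagehdidi


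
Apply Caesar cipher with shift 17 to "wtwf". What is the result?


Caesar cipher: shift "wtwf" by 17
  'w' (pos 22) + 17 = pos 13 = 'n'
  't' (pos 19) + 17 = pos 10 = 'k'
  'w' (pos 22) + 17 = pos 13 = 'n'
  'f' (pos 5) + 17 = pos 22 = 'w'
Result: nknw

nknw


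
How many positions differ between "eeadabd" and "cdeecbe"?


Comparing "eeadabd" and "cdeecbe" position by position:
  Position 0: 'e' vs 'c' => DIFFER
  Position 1: 'e' vs 'd' => DIFFER
  Position 2: 'a' vs 'e' => DIFFER
  Position 3: 'd' vs 'e' => DIFFER
  Position 4: 'a' vs 'c' => DIFFER
  Position 5: 'b' vs 'b' => same
  Position 6: 'd' vs 'e' => DIFFER
Positions that differ: 6

6


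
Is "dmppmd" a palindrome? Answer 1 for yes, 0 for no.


Input: dmppmd
Reversed: dmppmd
  Compare pos 0 ('d') with pos 5 ('d'): match
  Compare pos 1 ('m') with pos 4 ('m'): match
  Compare pos 2 ('p') with pos 3 ('p'): match
Result: palindrome

1


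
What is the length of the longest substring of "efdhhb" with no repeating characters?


Input: "efdhhb"
Sliding window (track last position of each char):
  Position 0 ('e'): window [0,0] length 1 -- new best
  Position 1 ('f'): window [0,1] length 2 -- new best
  Position 2 ('d'): window [0,2] length 3 -- new best
  Position 3 ('h'): window [0,3] length 4 -- new best
  Position 4 ('h'): repeat (last at 3), move window start to 4
  Position 4 ('h'): window [4,4] length 1
  Position 5 ('b'): window [4,5] length 2
Longest substring with no repeats: "efdh" with length 4

4


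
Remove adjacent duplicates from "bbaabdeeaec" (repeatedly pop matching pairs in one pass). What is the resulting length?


Input: bbaabdeeaec
Stack-based adjacent duplicate removal:
  Read 'b': push. Stack: b
  Read 'b': matches stack top 'b' => pop. Stack: (empty)
  Read 'a': push. Stack: a
  Read 'a': matches stack top 'a' => pop. Stack: (empty)
  Read 'b': push. Stack: b
  Read 'd': push. Stack: bd
  Read 'e': push. Stack: bde
  Read 'e': matches stack top 'e' => pop. Stack: bd
  Read 'a': push. Stack: bda
  Read 'e': push. Stack: bdae
  Read 'c': push. Stack: bdaec
Final stack: "bdaec" (length 5)

5


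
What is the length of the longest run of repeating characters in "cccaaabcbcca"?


Input: "cccaaabcbcca"
Scanning for longest run:
  Position 1 ('c'): continues run of 'c', length=2
  Position 2 ('c'): continues run of 'c', length=3
  Position 3 ('a'): new char, reset run to 1
  Position 4 ('a'): continues run of 'a', length=2
  Position 5 ('a'): continues run of 'a', length=3
  Position 6 ('b'): new char, reset run to 1
  Position 7 ('c'): new char, reset run to 1
  Position 8 ('b'): new char, reset run to 1
  Position 9 ('c'): new char, reset run to 1
  Position 10 ('c'): continues run of 'c', length=2
  Position 11 ('a'): new char, reset run to 1
Longest run: 'c' with length 3

3


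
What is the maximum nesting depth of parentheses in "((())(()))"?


Input: "((())(()))"
Tracking depth:
  Position 0 '(': depth becomes 1
  Position 1 '(': depth becomes 2
  Position 2 '(': depth becomes 3
  Position 3 ')': depth becomes 2
  Position 4 ')': depth becomes 1
  Position 5 '(': depth becomes 2
  Position 6 '(': depth becomes 3
  Position 7 ')': depth becomes 2
  Position 8 ')': depth becomes 1
  Position 9 ')': depth becomes 0
Maximum depth reached: 3

3


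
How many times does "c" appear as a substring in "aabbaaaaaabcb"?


Searching for "c" in "aabbaaaaaabcb"
Scanning each position:
  Position 0: "a" => no
  Position 1: "a" => no
  Position 2: "b" => no
  Position 3: "b" => no
  Position 4: "a" => no
  Position 5: "a" => no
  Position 6: "a" => no
  Position 7: "a" => no
  Position 8: "a" => no
  Position 9: "a" => no
  Position 10: "b" => no
  Position 11: "c" => MATCH
  Position 12: "b" => no
Total occurrences: 1

1


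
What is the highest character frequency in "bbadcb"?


Input: bbadcb
Character counts:
  'a': 1
  'b': 3
  'c': 1
  'd': 1
Maximum frequency: 3

3


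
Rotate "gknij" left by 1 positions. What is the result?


Input: "gknij", rotate left by 1
First 1 characters: "g"
Remaining characters: "knij"
Concatenate remaining + first: "knij" + "g" = "knijg"

knijg


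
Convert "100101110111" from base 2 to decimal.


Input: "100101110111" in base 2
Positional expansion:
  Digit '1' (value 1) x 2^11 = 2048
  Digit '0' (value 0) x 2^10 = 0
  Digit '0' (value 0) x 2^9 = 0
  Digit '1' (value 1) x 2^8 = 256
  Digit '0' (value 0) x 2^7 = 0
  Digit '1' (value 1) x 2^6 = 64
  Digit '1' (value 1) x 2^5 = 32
  Digit '1' (value 1) x 2^4 = 16
  Digit '0' (value 0) x 2^3 = 0
  Digit '1' (value 1) x 2^2 = 4
  Digit '1' (value 1) x 2^1 = 2
  Digit '1' (value 1) x 2^0 = 1
Sum = 2423

2423


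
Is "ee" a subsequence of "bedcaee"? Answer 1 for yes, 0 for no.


Check if "ee" is a subsequence of "bedcaee"
Greedy scan:
  Position 0 ('b'): no match needed
  Position 1 ('e'): matches sub[0] = 'e'
  Position 2 ('d'): no match needed
  Position 3 ('c'): no match needed
  Position 4 ('a'): no match needed
  Position 5 ('e'): matches sub[1] = 'e'
  Position 6 ('e'): no match needed
All 2 characters matched => is a subsequence

1


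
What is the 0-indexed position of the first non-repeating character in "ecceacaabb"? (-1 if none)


Input: ecceacaabb
Character frequencies:
  'a': 3
  'b': 2
  'c': 3
  'e': 2
Scanning left to right for freq == 1:
  Position 0 ('e'): freq=2, skip
  Position 1 ('c'): freq=3, skip
  Position 2 ('c'): freq=3, skip
  Position 3 ('e'): freq=2, skip
  Position 4 ('a'): freq=3, skip
  Position 5 ('c'): freq=3, skip
  Position 6 ('a'): freq=3, skip
  Position 7 ('a'): freq=3, skip
  Position 8 ('b'): freq=2, skip
  Position 9 ('b'): freq=2, skip
  No unique character found => answer = -1

-1


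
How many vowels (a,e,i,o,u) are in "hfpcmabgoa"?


Input: hfpcmabgoa
Checking each character:
  'h' at position 0: consonant
  'f' at position 1: consonant
  'p' at position 2: consonant
  'c' at position 3: consonant
  'm' at position 4: consonant
  'a' at position 5: vowel (running total: 1)
  'b' at position 6: consonant
  'g' at position 7: consonant
  'o' at position 8: vowel (running total: 2)
  'a' at position 9: vowel (running total: 3)
Total vowels: 3

3


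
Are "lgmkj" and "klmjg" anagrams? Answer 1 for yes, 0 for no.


Strings: "lgmkj", "klmjg"
Sorted first:  gjklm
Sorted second: gjklm
Sorted forms match => anagrams

1


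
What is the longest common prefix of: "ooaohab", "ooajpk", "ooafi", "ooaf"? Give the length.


Words: ooaohab, ooajpk, ooafi, ooaf
  Position 0: all 'o' => match
  Position 1: all 'o' => match
  Position 2: all 'a' => match
  Position 3: ('o', 'j', 'f', 'f') => mismatch, stop
LCP = "ooa" (length 3)

3


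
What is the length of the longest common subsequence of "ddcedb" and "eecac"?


LCS of "ddcedb" and "eecac"
DP table:
           e    e    c    a    c
      0    0    0    0    0    0
  d   0    0    0    0    0    0
  d   0    0    0    0    0    0
  c   0    0    0    1    1    1
  e   0    1    1    1    1    1
  d   0    1    1    1    1    1
  b   0    1    1    1    1    1
LCS length = dp[6][5] = 1

1


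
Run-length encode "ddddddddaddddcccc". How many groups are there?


Input: ddddddddaddddcccc
Scanning for consecutive runs:
  Group 1: 'd' x 8 (positions 0-7)
  Group 2: 'a' x 1 (positions 8-8)
  Group 3: 'd' x 4 (positions 9-12)
  Group 4: 'c' x 4 (positions 13-16)
Total groups: 4

4


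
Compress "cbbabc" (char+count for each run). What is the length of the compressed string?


Input: cbbabc
Runs:
  'c' x 1 => "c1"
  'b' x 2 => "b2"
  'a' x 1 => "a1"
  'b' x 1 => "b1"
  'c' x 1 => "c1"
Compressed: "c1b2a1b1c1"
Compressed length: 10

10


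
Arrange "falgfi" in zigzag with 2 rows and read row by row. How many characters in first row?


Zigzag "falgfi" into 2 rows:
Placing characters:
  'f' => row 0
  'a' => row 1
  'l' => row 0
  'g' => row 1
  'f' => row 0
  'i' => row 1
Rows:
  Row 0: "flf"
  Row 1: "agi"
First row length: 3

3


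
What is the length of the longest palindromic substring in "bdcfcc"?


Input: "bdcfcc"
Checking substrings for palindromes:
  [2:5] "cfc" (len 3) => palindrome
  [4:6] "cc" (len 2) => palindrome
Longest palindromic substring: "cfc" with length 3

3


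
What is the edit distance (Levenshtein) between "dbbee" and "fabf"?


Computing edit distance: "dbbee" -> "fabf"
DP table:
           f    a    b    f
      0    1    2    3    4
  d   1    1    2    3    4
  b   2    2    2    2    3
  b   3    3    3    2    3
  e   4    4    4    3    3
  e   5    5    5    4    4
Edit distance = dp[5][4] = 4

4


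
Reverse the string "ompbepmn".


Input: ompbepmn
Reading characters right to left:
  Position 7: 'n'
  Position 6: 'm'
  Position 5: 'p'
  Position 4: 'e'
  Position 3: 'b'
  Position 2: 'p'
  Position 1: 'm'
  Position 0: 'o'
Reversed: nmpebpmo

nmpebpmo


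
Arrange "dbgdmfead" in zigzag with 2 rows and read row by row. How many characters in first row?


Zigzag "dbgdmfead" into 2 rows:
Placing characters:
  'd' => row 0
  'b' => row 1
  'g' => row 0
  'd' => row 1
  'm' => row 0
  'f' => row 1
  'e' => row 0
  'a' => row 1
  'd' => row 0
Rows:
  Row 0: "dgmed"
  Row 1: "bdfa"
First row length: 5

5


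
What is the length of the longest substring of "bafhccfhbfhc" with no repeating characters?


Input: "bafhccfhbfhc"
Sliding window (track last position of each char):
  Position 0 ('b'): window [0,0] length 1 -- new best
  Position 1 ('a'): window [0,1] length 2 -- new best
  Position 2 ('f'): window [0,2] length 3 -- new best
  Position 3 ('h'): window [0,3] length 4 -- new best
  Position 4 ('c'): window [0,4] length 5 -- new best
  Position 5 ('c'): repeat (last at 4), move window start to 5
  Position 5 ('c'): window [5,5] length 1
  Position 6 ('f'): window [5,6] length 2
  Position 7 ('h'): window [5,7] length 3
  Position 8 ('b'): window [5,8] length 4
  Position 9 ('f'): repeat (last at 6), move window start to 7
  Position 9 ('f'): window [7,9] length 3
  Position 10 ('h'): repeat (last at 7), move window start to 8
  Position 10 ('h'): window [8,10] length 3
  Position 11 ('c'): window [8,11] length 4
Longest substring with no repeats: "bafhc" with length 5

5


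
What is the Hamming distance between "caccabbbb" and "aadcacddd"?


Comparing "caccabbbb" and "aadcacddd" position by position:
  Position 0: 'c' vs 'a' => differ
  Position 1: 'a' vs 'a' => same
  Position 2: 'c' vs 'd' => differ
  Position 3: 'c' vs 'c' => same
  Position 4: 'a' vs 'a' => same
  Position 5: 'b' vs 'c' => differ
  Position 6: 'b' vs 'd' => differ
  Position 7: 'b' vs 'd' => differ
  Position 8: 'b' vs 'd' => differ
Total differences (Hamming distance): 6

6


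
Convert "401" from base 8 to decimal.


Input: "401" in base 8
Positional expansion:
  Digit '4' (value 4) x 8^2 = 256
  Digit '0' (value 0) x 8^1 = 0
  Digit '1' (value 1) x 8^0 = 1
Sum = 257

257


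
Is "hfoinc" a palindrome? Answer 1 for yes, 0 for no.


Input: hfoinc
Reversed: cniofh
  Compare pos 0 ('h') with pos 5 ('c'): MISMATCH
  Compare pos 1 ('f') with pos 4 ('n'): MISMATCH
  Compare pos 2 ('o') with pos 3 ('i'): MISMATCH
Result: not a palindrome

0


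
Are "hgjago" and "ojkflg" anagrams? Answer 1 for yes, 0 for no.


Strings: "hgjago", "ojkflg"
Sorted first:  agghjo
Sorted second: fgjklo
Differ at position 0: 'a' vs 'f' => not anagrams

0


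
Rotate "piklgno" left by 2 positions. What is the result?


Input: "piklgno", rotate left by 2
First 2 characters: "pi"
Remaining characters: "klgno"
Concatenate remaining + first: "klgno" + "pi" = "klgnopi"

klgnopi


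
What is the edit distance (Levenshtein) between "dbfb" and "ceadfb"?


Computing edit distance: "dbfb" -> "ceadfb"
DP table:
           c    e    a    d    f    b
      0    1    2    3    4    5    6
  d   1    1    2    3    3    4    5
  b   2    2    2    3    4    4    4
  f   3    3    3    3    4    4    5
  b   4    4    4    4    4    5    4
Edit distance = dp[4][6] = 4

4


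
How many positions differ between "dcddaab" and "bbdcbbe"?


Comparing "dcddaab" and "bbdcbbe" position by position:
  Position 0: 'd' vs 'b' => DIFFER
  Position 1: 'c' vs 'b' => DIFFER
  Position 2: 'd' vs 'd' => same
  Position 3: 'd' vs 'c' => DIFFER
  Position 4: 'a' vs 'b' => DIFFER
  Position 5: 'a' vs 'b' => DIFFER
  Position 6: 'b' vs 'e' => DIFFER
Positions that differ: 6

6


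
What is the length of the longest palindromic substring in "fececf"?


Input: "fececf"
Checking substrings for palindromes:
  [1:4] "ece" (len 3) => palindrome
  [2:5] "cec" (len 3) => palindrome
Longest palindromic substring: "ece" with length 3

3


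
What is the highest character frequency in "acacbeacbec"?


Input: acacbeacbec
Character counts:
  'a': 3
  'b': 2
  'c': 4
  'e': 2
Maximum frequency: 4

4


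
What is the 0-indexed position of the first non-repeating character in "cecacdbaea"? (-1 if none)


Input: cecacdbaea
Character frequencies:
  'a': 3
  'b': 1
  'c': 3
  'd': 1
  'e': 2
Scanning left to right for freq == 1:
  Position 0 ('c'): freq=3, skip
  Position 1 ('e'): freq=2, skip
  Position 2 ('c'): freq=3, skip
  Position 3 ('a'): freq=3, skip
  Position 4 ('c'): freq=3, skip
  Position 5 ('d'): unique! => answer = 5

5


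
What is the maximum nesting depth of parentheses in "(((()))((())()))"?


Input: "(((()))((())()))"
Tracking depth:
  Position 0 '(': depth becomes 1
  Position 1 '(': depth becomes 2
  Position 2 '(': depth becomes 3
  Position 3 '(': depth becomes 4
  Position 4 ')': depth becomes 3
  Position 5 ')': depth becomes 2
  Position 6 ')': depth becomes 1
  Position 7 '(': depth becomes 2
  Position 8 '(': depth becomes 3
  Position 9 '(': depth becomes 4
  Position 10 ')': depth becomes 3
  Position 11 ')': depth becomes 2
  Position 12 '(': depth becomes 3
  Position 13 ')': depth becomes 2
  Position 14 ')': depth becomes 1
  Position 15 ')': depth becomes 0
Maximum depth reached: 4

4


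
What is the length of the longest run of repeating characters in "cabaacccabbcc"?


Input: "cabaacccabbcc"
Scanning for longest run:
  Position 1 ('a'): new char, reset run to 1
  Position 2 ('b'): new char, reset run to 1
  Position 3 ('a'): new char, reset run to 1
  Position 4 ('a'): continues run of 'a', length=2
  Position 5 ('c'): new char, reset run to 1
  Position 6 ('c'): continues run of 'c', length=2
  Position 7 ('c'): continues run of 'c', length=3
  Position 8 ('a'): new char, reset run to 1
  Position 9 ('b'): new char, reset run to 1
  Position 10 ('b'): continues run of 'b', length=2
  Position 11 ('c'): new char, reset run to 1
  Position 12 ('c'): continues run of 'c', length=2
Longest run: 'c' with length 3

3


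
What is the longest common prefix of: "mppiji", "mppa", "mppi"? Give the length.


Words: mppiji, mppa, mppi
  Position 0: all 'm' => match
  Position 1: all 'p' => match
  Position 2: all 'p' => match
  Position 3: ('i', 'a', 'i') => mismatch, stop
LCP = "mpp" (length 3)

3


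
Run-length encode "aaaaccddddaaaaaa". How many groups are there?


Input: aaaaccddddaaaaaa
Scanning for consecutive runs:
  Group 1: 'a' x 4 (positions 0-3)
  Group 2: 'c' x 2 (positions 4-5)
  Group 3: 'd' x 4 (positions 6-9)
  Group 4: 'a' x 6 (positions 10-15)
Total groups: 4

4


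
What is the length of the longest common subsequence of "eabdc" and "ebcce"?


LCS of "eabdc" and "ebcce"
DP table:
           e    b    c    c    e
      0    0    0    0    0    0
  e   0    1    1    1    1    1
  a   0    1    1    1    1    1
  b   0    1    2    2    2    2
  d   0    1    2    2    2    2
  c   0    1    2    3    3    3
LCS length = dp[5][5] = 3

3


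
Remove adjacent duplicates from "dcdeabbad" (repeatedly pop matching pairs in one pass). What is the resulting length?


Input: dcdeabbad
Stack-based adjacent duplicate removal:
  Read 'd': push. Stack: d
  Read 'c': push. Stack: dc
  Read 'd': push. Stack: dcd
  Read 'e': push. Stack: dcde
  Read 'a': push. Stack: dcdea
  Read 'b': push. Stack: dcdeab
  Read 'b': matches stack top 'b' => pop. Stack: dcdea
  Read 'a': matches stack top 'a' => pop. Stack: dcde
  Read 'd': push. Stack: dcded
Final stack: "dcded" (length 5)

5


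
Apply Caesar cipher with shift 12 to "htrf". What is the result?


Caesar cipher: shift "htrf" by 12
  'h' (pos 7) + 12 = pos 19 = 't'
  't' (pos 19) + 12 = pos 5 = 'f'
  'r' (pos 17) + 12 = pos 3 = 'd'
  'f' (pos 5) + 12 = pos 17 = 'r'
Result: tfdr

tfdr


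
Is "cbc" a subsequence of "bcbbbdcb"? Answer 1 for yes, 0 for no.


Check if "cbc" is a subsequence of "bcbbbdcb"
Greedy scan:
  Position 0 ('b'): no match needed
  Position 1 ('c'): matches sub[0] = 'c'
  Position 2 ('b'): matches sub[1] = 'b'
  Position 3 ('b'): no match needed
  Position 4 ('b'): no match needed
  Position 5 ('d'): no match needed
  Position 6 ('c'): matches sub[2] = 'c'
  Position 7 ('b'): no match needed
All 3 characters matched => is a subsequence

1


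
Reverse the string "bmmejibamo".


Input: bmmejibamo
Reading characters right to left:
  Position 9: 'o'
  Position 8: 'm'
  Position 7: 'a'
  Position 6: 'b'
  Position 5: 'i'
  Position 4: 'j'
  Position 3: 'e'
  Position 2: 'm'
  Position 1: 'm'
  Position 0: 'b'
Reversed: omabijemmb

omabijemmb


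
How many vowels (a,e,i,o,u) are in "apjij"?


Input: apjij
Checking each character:
  'a' at position 0: vowel (running total: 1)
  'p' at position 1: consonant
  'j' at position 2: consonant
  'i' at position 3: vowel (running total: 2)
  'j' at position 4: consonant
Total vowels: 2

2


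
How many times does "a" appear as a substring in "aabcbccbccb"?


Searching for "a" in "aabcbccbccb"
Scanning each position:
  Position 0: "a" => MATCH
  Position 1: "a" => MATCH
  Position 2: "b" => no
  Position 3: "c" => no
  Position 4: "b" => no
  Position 5: "c" => no
  Position 6: "c" => no
  Position 7: "b" => no
  Position 8: "c" => no
  Position 9: "c" => no
  Position 10: "b" => no
Total occurrences: 2

2


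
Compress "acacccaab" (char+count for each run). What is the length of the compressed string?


Input: acacccaab
Runs:
  'a' x 1 => "a1"
  'c' x 1 => "c1"
  'a' x 1 => "a1"
  'c' x 3 => "c3"
  'a' x 2 => "a2"
  'b' x 1 => "b1"
Compressed: "a1c1a1c3a2b1"
Compressed length: 12

12


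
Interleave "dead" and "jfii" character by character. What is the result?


Interleaving "dead" and "jfii":
  Position 0: 'd' from first, 'j' from second => "dj"
  Position 1: 'e' from first, 'f' from second => "ef"
  Position 2: 'a' from first, 'i' from second => "ai"
  Position 3: 'd' from first, 'i' from second => "di"
Result: djefaidi

djefaidi


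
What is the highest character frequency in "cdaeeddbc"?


Input: cdaeeddbc
Character counts:
  'a': 1
  'b': 1
  'c': 2
  'd': 3
  'e': 2
Maximum frequency: 3

3


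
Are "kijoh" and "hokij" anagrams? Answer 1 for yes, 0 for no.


Strings: "kijoh", "hokij"
Sorted first:  hijko
Sorted second: hijko
Sorted forms match => anagrams

1


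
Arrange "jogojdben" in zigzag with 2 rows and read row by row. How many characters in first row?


Zigzag "jogojdben" into 2 rows:
Placing characters:
  'j' => row 0
  'o' => row 1
  'g' => row 0
  'o' => row 1
  'j' => row 0
  'd' => row 1
  'b' => row 0
  'e' => row 1
  'n' => row 0
Rows:
  Row 0: "jgjbn"
  Row 1: "oode"
First row length: 5

5


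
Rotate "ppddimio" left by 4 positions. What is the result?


Input: "ppddimio", rotate left by 4
First 4 characters: "ppdd"
Remaining characters: "imio"
Concatenate remaining + first: "imio" + "ppdd" = "imioppdd"

imioppdd


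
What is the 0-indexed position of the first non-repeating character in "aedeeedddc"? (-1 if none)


Input: aedeeedddc
Character frequencies:
  'a': 1
  'c': 1
  'd': 4
  'e': 4
Scanning left to right for freq == 1:
  Position 0 ('a'): unique! => answer = 0

0


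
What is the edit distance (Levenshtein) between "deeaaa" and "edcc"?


Computing edit distance: "deeaaa" -> "edcc"
DP table:
           e    d    c    c
      0    1    2    3    4
  d   1    1    1    2    3
  e   2    1    2    2    3
  e   3    2    2    3    3
  a   4    3    3    3    4
  a   5    4    4    4    4
  a   6    5    5    5    5
Edit distance = dp[6][4] = 5

5


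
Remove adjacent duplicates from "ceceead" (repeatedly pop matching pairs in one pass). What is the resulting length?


Input: ceceead
Stack-based adjacent duplicate removal:
  Read 'c': push. Stack: c
  Read 'e': push. Stack: ce
  Read 'c': push. Stack: cec
  Read 'e': push. Stack: cece
  Read 'e': matches stack top 'e' => pop. Stack: cec
  Read 'a': push. Stack: ceca
  Read 'd': push. Stack: cecad
Final stack: "cecad" (length 5)

5


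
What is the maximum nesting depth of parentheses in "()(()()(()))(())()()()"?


Input: "()(()()(()))(())()()()"
Tracking depth:
  Position 0 '(': depth becomes 1
  Position 1 ')': depth becomes 0
  Position 2 '(': depth becomes 1
  Position 3 '(': depth becomes 2
  Position 4 ')': depth becomes 1
  Position 5 '(': depth becomes 2
  Position 6 ')': depth becomes 1
  Position 7 '(': depth becomes 2
  Position 8 '(': depth becomes 3
  Position 9 ')': depth becomes 2
  Position 10 ')': depth becomes 1
  Position 11 ')': depth becomes 0
  Position 12 '(': depth becomes 1
  Position 13 '(': depth becomes 2
  Position 14 ')': depth becomes 1
  Position 15 ')': depth becomes 0
  Position 16 '(': depth becomes 1
  Position 17 ')': depth becomes 0
  Position 18 '(': depth becomes 1
  Position 19 ')': depth becomes 0
  Position 20 '(': depth becomes 1
  Position 21 ')': depth becomes 0
Maximum depth reached: 3

3


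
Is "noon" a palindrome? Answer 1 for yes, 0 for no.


Input: noon
Reversed: noon
  Compare pos 0 ('n') with pos 3 ('n'): match
  Compare pos 1 ('o') with pos 2 ('o'): match
Result: palindrome

1


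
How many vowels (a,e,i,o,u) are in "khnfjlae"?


Input: khnfjlae
Checking each character:
  'k' at position 0: consonant
  'h' at position 1: consonant
  'n' at position 2: consonant
  'f' at position 3: consonant
  'j' at position 4: consonant
  'l' at position 5: consonant
  'a' at position 6: vowel (running total: 1)
  'e' at position 7: vowel (running total: 2)
Total vowels: 2

2


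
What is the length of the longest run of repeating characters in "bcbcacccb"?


Input: "bcbcacccb"
Scanning for longest run:
  Position 1 ('c'): new char, reset run to 1
  Position 2 ('b'): new char, reset run to 1
  Position 3 ('c'): new char, reset run to 1
  Position 4 ('a'): new char, reset run to 1
  Position 5 ('c'): new char, reset run to 1
  Position 6 ('c'): continues run of 'c', length=2
  Position 7 ('c'): continues run of 'c', length=3
  Position 8 ('b'): new char, reset run to 1
Longest run: 'c' with length 3

3


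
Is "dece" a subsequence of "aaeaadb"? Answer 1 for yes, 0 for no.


Check if "dece" is a subsequence of "aaeaadb"
Greedy scan:
  Position 0 ('a'): no match needed
  Position 1 ('a'): no match needed
  Position 2 ('e'): no match needed
  Position 3 ('a'): no match needed
  Position 4 ('a'): no match needed
  Position 5 ('d'): matches sub[0] = 'd'
  Position 6 ('b'): no match needed
Only matched 1/4 characters => not a subsequence

0


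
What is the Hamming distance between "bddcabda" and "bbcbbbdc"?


Comparing "bddcabda" and "bbcbbbdc" position by position:
  Position 0: 'b' vs 'b' => same
  Position 1: 'd' vs 'b' => differ
  Position 2: 'd' vs 'c' => differ
  Position 3: 'c' vs 'b' => differ
  Position 4: 'a' vs 'b' => differ
  Position 5: 'b' vs 'b' => same
  Position 6: 'd' vs 'd' => same
  Position 7: 'a' vs 'c' => differ
Total differences (Hamming distance): 5

5


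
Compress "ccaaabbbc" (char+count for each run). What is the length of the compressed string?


Input: ccaaabbbc
Runs:
  'c' x 2 => "c2"
  'a' x 3 => "a3"
  'b' x 3 => "b3"
  'c' x 1 => "c1"
Compressed: "c2a3b3c1"
Compressed length: 8

8
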